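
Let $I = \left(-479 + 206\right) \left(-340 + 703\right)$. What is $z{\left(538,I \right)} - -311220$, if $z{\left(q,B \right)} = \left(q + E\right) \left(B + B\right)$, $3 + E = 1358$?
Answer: $-374877594$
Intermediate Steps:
$E = 1355$ ($E = -3 + 1358 = 1355$)
$I = -99099$ ($I = \left(-273\right) 363 = -99099$)
$z{\left(q,B \right)} = 2 B \left(1355 + q\right)$ ($z{\left(q,B \right)} = \left(q + 1355\right) \left(B + B\right) = \left(1355 + q\right) 2 B = 2 B \left(1355 + q\right)$)
$z{\left(538,I \right)} - -311220 = 2 \left(-99099\right) \left(1355 + 538\right) - -311220 = 2 \left(-99099\right) 1893 + 311220 = -375188814 + 311220 = -374877594$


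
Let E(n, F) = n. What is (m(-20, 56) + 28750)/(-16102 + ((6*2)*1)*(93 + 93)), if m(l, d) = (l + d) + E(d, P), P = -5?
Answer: -759/365 ≈ -2.0795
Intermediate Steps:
m(l, d) = l + 2*d (m(l, d) = (l + d) + d = (d + l) + d = l + 2*d)
(m(-20, 56) + 28750)/(-16102 + ((6*2)*1)*(93 + 93)) = ((-20 + 2*56) + 28750)/(-16102 + ((6*2)*1)*(93 + 93)) = ((-20 + 112) + 28750)/(-16102 + (12*1)*186) = (92 + 28750)/(-16102 + 12*186) = 28842/(-16102 + 2232) = 28842/(-13870) = 28842*(-1/13870) = -759/365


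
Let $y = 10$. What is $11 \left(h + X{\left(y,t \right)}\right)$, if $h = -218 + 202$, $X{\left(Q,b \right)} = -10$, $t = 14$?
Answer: $-286$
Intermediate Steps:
$h = -16$
$11 \left(h + X{\left(y,t \right)}\right) = 11 \left(-16 - 10\right) = 11 \left(-26\right) = -286$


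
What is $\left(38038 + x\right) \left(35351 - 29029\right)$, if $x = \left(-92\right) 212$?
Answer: $117171948$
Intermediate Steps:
$x = -19504$
$\left(38038 + x\right) \left(35351 - 29029\right) = \left(38038 - 19504\right) \left(35351 - 29029\right) = 18534 \cdot 6322 = 117171948$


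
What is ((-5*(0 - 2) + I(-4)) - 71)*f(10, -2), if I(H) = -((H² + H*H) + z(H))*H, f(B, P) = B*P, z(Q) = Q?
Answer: -1020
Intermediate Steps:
I(H) = -H*(H + 2*H²) (I(H) = -((H² + H*H) + H)*H = -((H² + H²) + H)*H = -(2*H² + H)*H = -(H + 2*H²)*H = -H*(H + 2*H²))
((-5*(0 - 2) + I(-4)) - 71)*f(10, -2) = ((-5*(0 - 2) - 1*(-4)²*(1 + 2*(-4))) - 71)*(10*(-2)) = ((-5*(-2) - 1*16*(1 - 8)) - 71)*(-20) = ((10 - 1*16*(-7)) - 71)*(-20) = ((10 + 112) - 71)*(-20) = (122 - 71)*(-20) = 51*(-20) = -1020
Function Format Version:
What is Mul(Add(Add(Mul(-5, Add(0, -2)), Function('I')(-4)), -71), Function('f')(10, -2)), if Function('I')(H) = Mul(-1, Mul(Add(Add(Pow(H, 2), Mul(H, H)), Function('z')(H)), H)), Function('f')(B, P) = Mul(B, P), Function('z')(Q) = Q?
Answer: -1020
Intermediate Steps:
Function('I')(H) = Mul(-1, H, Add(H, Mul(2, Pow(H, 2)))) (Function('I')(H) = Mul(-1, Mul(Add(Add(Pow(H, 2), Mul(H, H)), H), H)) = Mul(-1, Mul(Add(Add(Pow(H, 2), Pow(H, 2)), H), H)) = Mul(-1, Mul(Add(Mul(2, Pow(H, 2)), H), H)) = Mul(-1, Mul(Add(H, Mul(2, Pow(H, 2))), H)) = Mul(-1, Mul(H, Add(H, Mul(2, Pow(H, 2))))) = Mul(-1, H, Add(H, Mul(2, Pow(H, 2)))))
Mul(Add(Add(Mul(-5, Add(0, -2)), Function('I')(-4)), -71), Function('f')(10, -2)) = Mul(Add(Add(Mul(-5, Add(0, -2)), Mul(-1, Pow(-4, 2), Add(1, Mul(2, -4)))), -71), Mul(10, -2)) = Mul(Add(Add(Mul(-5, -2), Mul(-1, 16, Add(1, -8))), -71), -20) = Mul(Add(Add(10, Mul(-1, 16, -7)), -71), -20) = Mul(Add(Add(10, 112), -71), -20) = Mul(Add(122, -71), -20) = Mul(51, -20) = -1020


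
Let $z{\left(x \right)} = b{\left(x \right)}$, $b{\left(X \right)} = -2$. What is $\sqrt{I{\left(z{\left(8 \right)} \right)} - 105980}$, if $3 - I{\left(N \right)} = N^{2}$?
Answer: $i \sqrt{105981} \approx 325.55 i$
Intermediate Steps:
$z{\left(x \right)} = -2$
$I{\left(N \right)} = 3 - N^{2}$
$\sqrt{I{\left(z{\left(8 \right)} \right)} - 105980} = \sqrt{\left(3 - \left(-2\right)^{2}\right) - 105980} = \sqrt{\left(3 - 4\right) - 105980} = \sqrt{-1 - 105980} = \sqrt{-105981} = i \sqrt{105981}$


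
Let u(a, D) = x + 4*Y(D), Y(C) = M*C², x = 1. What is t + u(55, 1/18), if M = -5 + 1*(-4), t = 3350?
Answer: 30158/9 ≈ 3350.9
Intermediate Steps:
M = -9 (M = -5 - 4 = -9)
Y(C) = -9*C²
u(a, D) = 1 - 36*D² (u(a, D) = 1 + 4*(-9*D²) = 1 - 36*D²)
t + u(55, 1/18) = 3350 + (1 - 36*(1/18)²) = 3350 + (1 - 36*1/324) = 3350 + (1 - ⅑) = 3350 + 8/9 = 30158/9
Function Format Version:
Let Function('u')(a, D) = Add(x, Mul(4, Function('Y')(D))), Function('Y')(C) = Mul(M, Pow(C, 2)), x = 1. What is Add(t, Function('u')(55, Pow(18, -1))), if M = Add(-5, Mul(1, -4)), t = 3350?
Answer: Rational(30158, 9) ≈ 3350.9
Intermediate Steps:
M = -9 (M = Add(-5, -4) = -9)
Function('Y')(C) = Mul(-9, Pow(C, 2))
Function('u')(a, D) = Add(1, Mul(-36, Pow(D, 2))) (Function('u')(a, D) = Add(1, Mul(4, Mul(-9, Pow(D, 2)))) = Add(1, Mul(-36, Pow(D, 2))))
Add(t, Function('u')(55, Pow(18, -1))) = Add(3350, Add(1, Mul(-36, Pow(Pow(18, -1), 2)))) = Add(3350, Add(1, Mul(-36, Pow(Rational(1, 18), 2)))) = Add(3350, Add(1, Mul(-36, Rational(1, 324)))) = Add(3350, Add(1, Rational(-1, 9))) = Add(3350, Rational(8, 9)) = Rational(30158, 9)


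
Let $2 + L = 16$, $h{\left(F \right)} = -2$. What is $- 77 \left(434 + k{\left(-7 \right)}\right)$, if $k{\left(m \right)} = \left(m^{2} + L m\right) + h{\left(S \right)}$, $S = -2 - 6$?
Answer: $-29491$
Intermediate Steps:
$S = -8$ ($S = -2 - 6 = -8$)
$L = 14$ ($L = -2 + 16 = 14$)
$k{\left(m \right)} = -2 + m^{2} + 14 m$ ($k{\left(m \right)} = \left(m^{2} + 14 m\right) - 2 = -2 + m^{2} + 14 m$)
$- 77 \left(434 + k{\left(-7 \right)}\right) = - 77 \left(434 + \left(-2 + \left(-7\right)^{2} + 14 \left(-7\right)\right)\right) = - 77 \left(434 - 51\right) = \left(-77\right) 383 = -29491$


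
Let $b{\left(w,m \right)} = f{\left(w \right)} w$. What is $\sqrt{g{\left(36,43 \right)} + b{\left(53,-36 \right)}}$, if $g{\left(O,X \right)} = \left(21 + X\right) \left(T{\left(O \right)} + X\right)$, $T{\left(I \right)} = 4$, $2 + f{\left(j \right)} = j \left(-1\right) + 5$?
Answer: $\sqrt{358} \approx 18.921$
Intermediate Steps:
$f{\left(j \right)} = 3 - j$ ($f{\left(j \right)} = -2 + \left(j \left(-1\right) + 5\right) = -2 - \left(-5 + j\right) = 3 - j$)
$b{\left(w,m \right)} = w \left(3 - w\right)$ ($b{\left(w,m \right)} = \left(3 - w\right) w = w \left(3 - w\right)$)
$g{\left(O,X \right)} = \left(4 + X\right) \left(21 + X\right)$ ($g{\left(O,X \right)} = \left(21 + X\right) \left(4 + X\right) = \left(4 + X\right) \left(21 + X\right)$)
$\sqrt{g{\left(36,43 \right)} + b{\left(53,-36 \right)}} = \sqrt{\left(84 + 43^{2} + 25 \cdot 43\right) + 53 \left(3 - 53\right)} = \sqrt{\left(84 + 1849 + 1075\right) + 53 \left(3 - 53\right)} = \sqrt{3008 + 53 \left(-50\right)} = \sqrt{3008 - 2650} = \sqrt{358}$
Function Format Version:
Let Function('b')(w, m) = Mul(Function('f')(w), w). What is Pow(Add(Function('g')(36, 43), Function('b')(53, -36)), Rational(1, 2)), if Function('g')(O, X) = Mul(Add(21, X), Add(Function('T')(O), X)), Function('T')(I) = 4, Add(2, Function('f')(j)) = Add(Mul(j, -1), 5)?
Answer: Pow(358, Rational(1, 2)) ≈ 18.921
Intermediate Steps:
Function('f')(j) = Add(3, Mul(-1, j)) (Function('f')(j) = Add(-2, Add(Mul(j, -1), 5)) = Add(-2, Add(Mul(-1, j), 5)) = Add(-2, Add(5, Mul(-1, j))) = Add(3, Mul(-1, j)))
Function('b')(w, m) = Mul(w, Add(3, Mul(-1, w))) (Function('b')(w, m) = Mul(Add(3, Mul(-1, w)), w) = Mul(w, Add(3, Mul(-1, w))))
Function('g')(O, X) = Mul(Add(4, X), Add(21, X)) (Function('g')(O, X) = Mul(Add(21, X), Add(4, X)) = Mul(Add(4, X), Add(21, X)))
Pow(Add(Function('g')(36, 43), Function('b')(53, -36)), Rational(1, 2)) = Pow(Add(Add(84, Pow(43, 2), Mul(25, 43)), Mul(53, Add(3, Mul(-1, 53)))), Rational(1, 2)) = Pow(Add(Add(84, 1849, 1075), Mul(53, Add(3, -53))), Rational(1, 2)) = Pow(Add(3008, Mul(53, -50)), Rational(1, 2)) = Pow(Add(3008, -2650), Rational(1, 2)) = Pow(358, Rational(1, 2))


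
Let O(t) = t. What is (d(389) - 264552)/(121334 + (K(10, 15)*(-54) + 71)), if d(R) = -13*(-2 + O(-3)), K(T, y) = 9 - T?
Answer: -264487/121459 ≈ -2.1776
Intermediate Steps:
d(R) = 65 (d(R) = -13*(-2 - 3) = -13*(-5) = 65)
(d(389) - 264552)/(121334 + (K(10, 15)*(-54) + 71)) = (65 - 264552)/(121334 + ((9 - 1*10)*(-54) + 71)) = -264487/(121334 + ((9 - 10)*(-54) + 71)) = -264487/(121334 + (-1*(-54) + 71)) = -264487/(121334 + (54 + 71)) = -264487/(121334 + 125) = -264487/121459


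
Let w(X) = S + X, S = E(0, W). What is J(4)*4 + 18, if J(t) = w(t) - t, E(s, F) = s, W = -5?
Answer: 18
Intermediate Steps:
S = 0
w(X) = X (w(X) = 0 + X = X)
J(t) = 0 (J(t) = t - t = 0)
J(4)*4 + 18 = 0*4 + 18 = 0 + 18 = 18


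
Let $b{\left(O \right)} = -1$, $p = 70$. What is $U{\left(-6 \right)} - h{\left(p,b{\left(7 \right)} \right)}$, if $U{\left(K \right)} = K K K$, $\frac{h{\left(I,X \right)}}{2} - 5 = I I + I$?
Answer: $-10166$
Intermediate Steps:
$h{\left(I,X \right)} = 10 + 2 I + 2 I^{2}$ ($h{\left(I,X \right)} = 10 + 2 \left(I I + I\right) = 10 + 2 \left(I^{2} + I\right) = 10 + 2 \left(I + I^{2}\right) = 10 + \left(2 I + 2 I^{2}\right) = 10 + 2 I + 2 I^{2}$)
$U{\left(K \right)} = K^{3}$ ($U{\left(K \right)} = K^{2} K = K^{3}$)
$U{\left(-6 \right)} - h{\left(p,b{\left(7 \right)} \right)} = \left(-6\right)^{3} - \left(10 + 2 \cdot 70 + 2 \cdot 70^{2}\right) = -216 - \left(10 + 140 + 2 \cdot 4900\right) = -216 - \left(10 + 140 + 9800\right) = -216 - 9950 = -10166$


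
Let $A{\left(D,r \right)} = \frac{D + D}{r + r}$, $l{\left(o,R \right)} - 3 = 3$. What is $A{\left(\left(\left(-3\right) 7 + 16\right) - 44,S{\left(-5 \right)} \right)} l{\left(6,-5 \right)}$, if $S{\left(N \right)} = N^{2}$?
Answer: $- \frac{294}{25} \approx -11.76$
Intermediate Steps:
$l{\left(o,R \right)} = 6$ ($l{\left(o,R \right)} = 3 + 3 = 6$)
$A{\left(D,r \right)} = \frac{D}{r}$ ($A{\left(D,r \right)} = \frac{2 D}{2 r} = 2 D \frac{1}{2 r} = \frac{D}{r}$)
$A{\left(\left(\left(-3\right) 7 + 16\right) - 44,S{\left(-5 \right)} \right)} l{\left(6,-5 \right)} = \frac{\left(\left(-3\right) 7 + 16\right) - 44}{\left(-5\right)^{2}} \cdot 6 = \frac{\left(-21 + 16\right) - 44}{25} \cdot 6 = \left(-5 - 44\right) \frac{1}{25} \cdot 6 = \left(-49\right) \frac{1}{25} \cdot 6 = \left(- \frac{49}{25}\right) 6 = - \frac{294}{25}$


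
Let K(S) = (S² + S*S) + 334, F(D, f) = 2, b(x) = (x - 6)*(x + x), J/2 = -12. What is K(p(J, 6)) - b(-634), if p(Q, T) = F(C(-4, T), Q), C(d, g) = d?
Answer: -811178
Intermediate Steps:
J = -24 (J = 2*(-12) = -24)
b(x) = 2*x*(-6 + x) (b(x) = (-6 + x)*(2*x) = 2*x*(-6 + x))
p(Q, T) = 2
K(S) = 334 + 2*S² (K(S) = (S² + S²) + 334 = 2*S² + 334 = 334 + 2*S²)
K(p(J, 6)) - b(-634) = (334 + 2*2²) - 2*(-634)*(-6 - 634) = (334 + 2*4) - 2*(-634)*(-640) = (334 + 8) - 1*811520 = 342 - 811520 = -811178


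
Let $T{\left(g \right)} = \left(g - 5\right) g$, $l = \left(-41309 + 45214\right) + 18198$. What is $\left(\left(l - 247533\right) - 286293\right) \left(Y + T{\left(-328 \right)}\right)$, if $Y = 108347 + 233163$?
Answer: $-230650954682$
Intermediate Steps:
$Y = 341510$
$l = 22103$ ($l = 3905 + 18198 = 22103$)
$T{\left(g \right)} = g \left(-5 + g\right)$ ($T{\left(g \right)} = \left(-5 + g\right) g = g \left(-5 + g\right)$)
$\left(\left(l - 247533\right) - 286293\right) \left(Y + T{\left(-328 \right)}\right) = \left(\left(22103 - 247533\right) - 286293\right) \left(341510 - 328 \left(-5 - 328\right)\right) = \left(-225430 - 286293\right) \left(341510 - -109224\right) = - 511723 \left(341510 + 109224\right) = \left(-511723\right) 450734 = -230650954682$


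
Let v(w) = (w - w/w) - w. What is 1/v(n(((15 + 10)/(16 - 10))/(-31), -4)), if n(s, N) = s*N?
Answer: -1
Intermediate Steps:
n(s, N) = N*s
v(w) = -1 (v(w) = (w - 1*1) - w = (w - 1) - w = (-1 + w) - w = -1)
1/v(n(((15 + 10)/(16 - 10))/(-31), -4)) = 1/(-1) = -1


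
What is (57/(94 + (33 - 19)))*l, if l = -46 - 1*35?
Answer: -171/4 ≈ -42.750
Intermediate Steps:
l = -81 (l = -46 - 35 = -81)
(57/(94 + (33 - 19)))*l = (57/(94 + (33 - 19)))*(-81) = (57/(94 + 14))*(-81) = (57/108)*(-81) = ((1/108)*57)*(-81) = (19/36)*(-81) = -171/4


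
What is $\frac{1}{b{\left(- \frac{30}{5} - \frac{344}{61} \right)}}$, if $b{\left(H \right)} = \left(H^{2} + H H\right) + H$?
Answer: $\frac{3721}{964890} \approx 0.0038564$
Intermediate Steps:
$b{\left(H \right)} = H + 2 H^{2}$ ($b{\left(H \right)} = \left(H^{2} + H^{2}\right) + H = 2 H^{2} + H = H + 2 H^{2}$)
$\frac{1}{b{\left(- \frac{30}{5} - \frac{344}{61} \right)}} = \frac{1}{\left(- \frac{30}{5} - \frac{344}{61}\right) \left(1 + 2 \left(- \frac{30}{5} - \frac{344}{61}\right)\right)} = \frac{1}{\left(\left(-30\right) \frac{1}{5} - \frac{344}{61}\right) \left(1 + 2 \left(\left(-30\right) \frac{1}{5} - \frac{344}{61}\right)\right)} = \frac{1}{\left(-6 - \frac{344}{61}\right) \left(1 + 2 \left(-6 - \frac{344}{61}\right)\right)} = \frac{1}{\left(- \frac{710}{61}\right) \left(1 + 2 \left(- \frac{710}{61}\right)\right)} = \frac{1}{\left(- \frac{710}{61}\right) \left(1 - \frac{1420}{61}\right)} = \frac{1}{\left(- \frac{710}{61}\right) \left(- \frac{1359}{61}\right)} = \frac{1}{\frac{964890}{3721}} = \frac{3721}{964890}$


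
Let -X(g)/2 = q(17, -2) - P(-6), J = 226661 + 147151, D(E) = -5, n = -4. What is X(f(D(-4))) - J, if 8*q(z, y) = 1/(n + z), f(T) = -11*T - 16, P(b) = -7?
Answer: -19438953/52 ≈ -3.7383e+5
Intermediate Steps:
J = 373812
f(T) = -16 - 11*T
q(z, y) = 1/(8*(-4 + z))
X(g) = -729/52 (X(g) = -2*(1/(8*(-4 + 17)) - 1*(-7)) = -2*((⅛)/13 + 7) = -2*((⅛)*(1/13) + 7) = -2*(1/104 + 7) = -2*729/104 = -729/52)
X(f(D(-4))) - J = -729/52 - 1*373812 = -729/52 - 373812 = -19438953/52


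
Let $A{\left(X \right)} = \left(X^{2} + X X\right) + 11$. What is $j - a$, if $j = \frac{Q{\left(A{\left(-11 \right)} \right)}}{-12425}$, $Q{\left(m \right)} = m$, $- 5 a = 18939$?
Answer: $\frac{47063162}{12425} \approx 3787.8$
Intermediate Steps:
$a = - \frac{18939}{5}$ ($a = \left(- \frac{1}{5}\right) 18939 = - \frac{18939}{5} \approx -3787.8$)
$A{\left(X \right)} = 11 + 2 X^{2}$ ($A{\left(X \right)} = \left(X^{2} + X^{2}\right) + 11 = 2 X^{2} + 11 = 11 + 2 X^{2}$)
$j = - \frac{253}{12425}$ ($j = \frac{11 + 2 \left(-11\right)^{2}}{-12425} = \left(11 + 2 \cdot 121\right) \left(- \frac{1}{12425}\right) = \left(11 + 242\right) \left(- \frac{1}{12425}\right) = 253 \left(- \frac{1}{12425}\right) = - \frac{253}{12425} \approx -0.020362$)
$j - a = - \frac{253}{12425} - - \frac{18939}{5} = - \frac{253}{12425} + \frac{18939}{5} = \frac{47063162}{12425}$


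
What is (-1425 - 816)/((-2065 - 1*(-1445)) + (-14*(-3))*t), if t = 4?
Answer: 2241/452 ≈ 4.9580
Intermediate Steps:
(-1425 - 816)/((-2065 - 1*(-1445)) + (-14*(-3))*t) = (-1425 - 816)/((-2065 - 1*(-1445)) - 14*(-3)*4) = -2241/((-2065 + 1445) + 42*4) = -2241/(-620 + 168) = -2241/(-452) = -2241*(-1/452) = 2241/452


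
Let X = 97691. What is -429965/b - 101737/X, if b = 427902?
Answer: -85537176589/41802174282 ≈ -2.0462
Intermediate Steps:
-429965/b - 101737/X = -429965/427902 - 101737/97691 = -85537176589/41802174282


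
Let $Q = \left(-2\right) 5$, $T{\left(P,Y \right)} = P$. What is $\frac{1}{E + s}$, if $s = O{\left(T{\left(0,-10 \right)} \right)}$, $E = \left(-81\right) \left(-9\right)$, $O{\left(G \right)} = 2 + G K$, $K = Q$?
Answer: $\frac{1}{731} \approx 0.001368$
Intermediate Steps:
$Q = -10$
$K = -10$
$O{\left(G \right)} = 2 - 10 G$ ($O{\left(G \right)} = 2 + G \left(-10\right) = 2 - 10 G$)
$E = 729$
$s = 2$ ($s = 2 - 0 = 2 + 0 = 2$)
$\frac{1}{E + s} = \frac{1}{729 + 2} = \frac{1}{731}$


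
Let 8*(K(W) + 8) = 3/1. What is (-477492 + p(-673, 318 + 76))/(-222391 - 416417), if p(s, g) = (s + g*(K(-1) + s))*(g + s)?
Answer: -99371545/851744 ≈ -116.67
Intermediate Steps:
K(W) = -61/8 (K(W) = -8 + (3/1)/8 = -8 + (3*1)/8 = -8 + (⅛)*3 = -8 + 3/8 = -61/8)
p(s, g) = (g + s)*(s + g*(-61/8 + s)) (p(s, g) = (s + g*(-61/8 + s))*(g + s) = (g + s)*(s + g*(-61/8 + s)))
(-477492 + p(-673, 318 + 76))/(-222391 - 416417) = (-477492 + ((-673)² - 61*(318 + 76)²/8 + (318 + 76)*(-673)² - 673*(318 + 76)² - 53/8*(318 + 76)*(-673)))/(-222391 - 416417) = (-477492 + (452929 - 61/8*394² + 394*452929 - 673*394² - 53/8*394*(-673)))/(-638808) = (-477492 + (452929 - 61/8*155236 + 178454026 - 673*155236 + 7026793/4))*(-1/638808) = (-477492 + (452929 - 2367349/2 + 178454026 - 104473828 + 7026793/4))*(-1/638808) = (-477492 + 300024603/4)*(-1/638808) = (298114635/4)*(-1/638808) = -99371545/851744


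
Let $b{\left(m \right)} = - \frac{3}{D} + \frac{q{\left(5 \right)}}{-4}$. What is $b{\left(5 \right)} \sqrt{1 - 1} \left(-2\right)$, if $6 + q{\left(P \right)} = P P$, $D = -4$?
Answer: $0$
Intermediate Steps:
$q{\left(P \right)} = -6 + P^{2}$ ($q{\left(P \right)} = -6 + P P = -6 + P^{2}$)
$b{\left(m \right)} = -4$ ($b{\left(m \right)} = - \frac{3}{-4} + \frac{-6 + 5^{2}}{-4} = \left(-3\right) \left(- \frac{1}{4}\right) + \left(-6 + 25\right) \left(- \frac{1}{4}\right) = \frac{3}{4} + 19 \left(- \frac{1}{4}\right) = \frac{3}{4} - \frac{19}{4} = -4$)
$b{\left(5 \right)} \sqrt{1 - 1} \left(-2\right) = - 4 \sqrt{1 - 1} \left(-2\right) = - 4 \sqrt{0} \left(-2\right) = \left(-4\right) 0 \left(-2\right) = 0 \left(-2\right) = 0$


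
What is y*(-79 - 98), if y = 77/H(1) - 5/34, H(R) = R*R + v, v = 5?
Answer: -38173/17 ≈ -2245.5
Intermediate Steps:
H(R) = 5 + R**2 (H(R) = R*R + 5 = R**2 + 5 = 5 + R**2)
y = 647/51 (y = 77/(5 + 1**2) - 5/34 = 77/(5 + 1) - 5*1/34 = 77/6 - 5/34 = 647/51 ≈ 12.686)
y*(-79 - 98) = 647*(-79 - 98)/51 = (647/51)*(-177) = -38173/17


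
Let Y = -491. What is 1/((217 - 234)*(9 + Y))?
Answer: 1/8194 ≈ 0.00012204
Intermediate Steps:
1/((217 - 234)*(9 + Y)) = 1/((217 - 234)*(9 - 491)) = 1/(-17*(-482)) = 1/8194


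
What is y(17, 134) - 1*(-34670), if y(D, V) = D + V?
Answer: 34821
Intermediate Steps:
y(17, 134) - 1*(-34670) = (17 + 134) - 1*(-34670) = 151 + 34670 = 34821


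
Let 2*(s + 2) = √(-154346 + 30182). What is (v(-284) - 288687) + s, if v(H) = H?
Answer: -288973 + 3*I*√3449 ≈ -2.8897e+5 + 176.18*I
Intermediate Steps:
s = -2 + 3*I*√3449 (s = -2 + √(-154346 + 30182)/2 = -2 + √(-124164)/2 = -2 + (6*I*√3449)/2 = -2 + 3*I*√3449 ≈ -2.0 + 176.18*I)
(v(-284) - 288687) + s = (-284 - 288687) + (-2 + 3*I*√3449) = -288971 + (-2 + 3*I*√3449) = -288973 + 3*I*√3449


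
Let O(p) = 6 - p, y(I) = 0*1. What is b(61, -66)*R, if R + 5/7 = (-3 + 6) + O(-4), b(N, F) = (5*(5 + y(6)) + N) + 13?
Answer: 8514/7 ≈ 1216.3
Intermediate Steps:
y(I) = 0
b(N, F) = 38 + N (b(N, F) = (5*(5 + 0) + N) + 13 = (5*5 + N) + 13 = (25 + N) + 13 = 38 + N)
R = 86/7 (R = -5/7 + ((-3 + 6) + (6 - 1*(-4))) = -5/7 + (3 + (6 + 4)) = -5/7 + (3 + 10) = -5/7 + 13 = 86/7 ≈ 12.286)
b(61, -66)*R = (38 + 61)*(86/7) = 99*(86/7) = 8514/7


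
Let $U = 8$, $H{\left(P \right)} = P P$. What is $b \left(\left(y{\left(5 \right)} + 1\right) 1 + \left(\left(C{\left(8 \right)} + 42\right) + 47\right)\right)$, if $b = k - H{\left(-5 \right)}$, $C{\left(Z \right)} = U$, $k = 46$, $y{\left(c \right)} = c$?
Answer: $2163$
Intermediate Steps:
$H{\left(P \right)} = P^{2}$
$C{\left(Z \right)} = 8$
$b = 21$ ($b = 46 - \left(-5\right)^{2} = 46 - 25 = 21$)
$b \left(\left(y{\left(5 \right)} + 1\right) 1 + \left(\left(C{\left(8 \right)} + 42\right) + 47\right)\right) = 21 \left(\left(5 + 1\right) 1 + \left(\left(8 + 42\right) + 47\right)\right) = 21 \left(6 \cdot 1 + \left(50 + 47\right)\right) = 21 \left(6 + 97\right) = 21 \cdot 103 = 2163$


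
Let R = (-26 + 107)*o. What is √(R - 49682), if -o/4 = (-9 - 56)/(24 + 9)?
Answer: I*√5934302/11 ≈ 221.46*I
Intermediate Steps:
o = 260/33 (o = -4*(-9 - 56)/(24 + 9) = -(-260)/33 = -4*(-65/33) = 260/33 ≈ 7.8788)
R = 7020/11 (R = (-26 + 107)*(260/33) = 81*(260/33) = 7020/11 ≈ 638.18)
√(R - 49682) = √(7020/11 - 49682) = √(-539482/11) = I*√5934302/11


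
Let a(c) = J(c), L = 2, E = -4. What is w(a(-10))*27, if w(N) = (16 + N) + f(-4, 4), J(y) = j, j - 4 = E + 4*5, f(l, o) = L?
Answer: 1026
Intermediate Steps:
f(l, o) = 2
j = 20 (j = 4 + (-4 + 4*5) = 4 + (-4 + 20) = 4 + 16 = 20)
J(y) = 20
a(c) = 20
w(N) = 18 + N (w(N) = (16 + N) + 2 = 18 + N)
w(a(-10))*27 = (18 + 20)*27 = 38*27 = 1026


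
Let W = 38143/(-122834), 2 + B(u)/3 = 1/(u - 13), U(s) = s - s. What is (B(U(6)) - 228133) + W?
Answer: -364302801399/1596842 ≈ -2.2814e+5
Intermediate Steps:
U(s) = 0
B(u) = -6 + 3/(-13 + u) (B(u) = -6 + 3/(u - 13) = -6 + 3/(-13 + u))
W = -38143/122834 (W = 38143*(-1/122834) = -38143/122834 ≈ -0.31052)
(B(U(6)) - 228133) + W = (3*(27 - 2*0)/(-13 + 0) - 228133) - 38143/122834 = (3*(27 + 0)/(-13) - 228133) - 38143/122834 = (3*(-1/13)*27 - 228133) - 38143/122834 = (-81/13 - 228133) - 38143/122834 = -2965810/13 - 38143/122834 = -364302801399/1596842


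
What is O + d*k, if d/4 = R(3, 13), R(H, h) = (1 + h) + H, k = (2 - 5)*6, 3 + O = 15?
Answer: -1212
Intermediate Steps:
O = 12 (O = -3 + 15 = 12)
k = -18 (k = -3*6 = -18)
R(H, h) = 1 + H + h
d = 68 (d = 4*(1 + 3 + 13) = 4*17 = 68)
O + d*k = 12 + 68*(-18) = 12 - 1224 = -1212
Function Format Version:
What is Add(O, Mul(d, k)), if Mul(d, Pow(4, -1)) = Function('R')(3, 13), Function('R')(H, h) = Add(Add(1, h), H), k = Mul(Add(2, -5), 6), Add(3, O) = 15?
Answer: -1212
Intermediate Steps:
O = 12 (O = Add(-3, 15) = 12)
k = -18 (k = Mul(-3, 6) = -18)
Function('R')(H, h) = Add(1, H, h)
d = 68 (d = Mul(4, Add(1, 3, 13)) = Mul(4, 17) = 68)
Add(O, Mul(d, k)) = Add(12, Mul(68, -18)) = Add(12, -1224) = -1212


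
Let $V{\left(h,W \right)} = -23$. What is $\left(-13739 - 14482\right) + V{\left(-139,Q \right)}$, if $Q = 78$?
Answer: $-28244$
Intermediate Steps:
$\left(-13739 - 14482\right) + V{\left(-139,Q \right)} = \left(-13739 - 14482\right) - 23 = -28221 - 23 = -28244$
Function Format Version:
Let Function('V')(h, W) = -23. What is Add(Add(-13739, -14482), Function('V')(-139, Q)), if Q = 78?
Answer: -28244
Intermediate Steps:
Add(Add(-13739, -14482), Function('V')(-139, Q)) = Add(Add(-13739, -14482), -23) = Add(-28221, -23) = -28244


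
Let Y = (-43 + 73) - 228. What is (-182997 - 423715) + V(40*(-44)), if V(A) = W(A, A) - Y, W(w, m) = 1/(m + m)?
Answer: -2134929281/3520 ≈ -6.0651e+5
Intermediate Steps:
W(w, m) = 1/(2*m)
Y = -198 (Y = 30 - 228 = -198)
V(A) = 198 + 1/(2*A) (V(A) = 1/(2*A) - 1*(-198) = 1/(2*A) + 198 = 198 + 1/(2*A))
(-182997 - 423715) + V(40*(-44)) = (-182997 - 423715) + (198 + 1/(2*((40*(-44))))) = -606712 + (198 + (1/2)/(-1760)) = -606712 + (198 + (1/2)*(-1/1760)) = -606712 + (198 - 1/3520) = -606712 + 696959/3520 = -2134929281/3520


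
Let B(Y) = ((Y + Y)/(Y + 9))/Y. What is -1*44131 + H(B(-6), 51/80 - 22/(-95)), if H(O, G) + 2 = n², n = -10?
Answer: -44033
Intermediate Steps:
B(Y) = 2/(9 + Y) (B(Y) = ((2*Y)/(9 + Y))/Y = (2*Y/(9 + Y))/Y = 2/(9 + Y))
H(O, G) = 98 (H(O, G) = -2 + (-10)² = -2 + 100 = 98)
-1*44131 + H(B(-6), 51/80 - 22/(-95)) = -1*44131 + 98 = -44131 + 98 = -44033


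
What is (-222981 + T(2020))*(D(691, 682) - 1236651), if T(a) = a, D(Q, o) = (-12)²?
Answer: 273219823227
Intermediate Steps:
D(Q, o) = 144
(-222981 + T(2020))*(D(691, 682) - 1236651) = (-222981 + 2020)*(144 - 1236651) = -220961*(-1236507) = 273219823227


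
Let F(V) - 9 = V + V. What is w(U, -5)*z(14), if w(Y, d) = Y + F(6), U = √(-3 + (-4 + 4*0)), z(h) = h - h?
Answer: 0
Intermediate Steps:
F(V) = 9 + 2*V (F(V) = 9 + (V + V) = 9 + 2*V)
z(h) = 0
U = I*√7 (U = √(-3 + (-4 + 0)) = √(-3 - 4) = √(-7) = I*√7 ≈ 2.6458*I)
w(Y, d) = 21 + Y (w(Y, d) = Y + (9 + 2*6) = Y + (9 + 12) = Y + 21 = 21 + Y)
w(U, -5)*z(14) = (21 + I*√7)*0 = 0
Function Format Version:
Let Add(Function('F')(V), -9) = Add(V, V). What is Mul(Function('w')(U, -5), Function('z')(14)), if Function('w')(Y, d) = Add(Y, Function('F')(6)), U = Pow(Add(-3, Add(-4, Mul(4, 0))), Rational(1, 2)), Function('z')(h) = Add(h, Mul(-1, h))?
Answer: 0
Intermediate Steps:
Function('F')(V) = Add(9, Mul(2, V)) (Function('F')(V) = Add(9, Add(V, V)) = Add(9, Mul(2, V)))
Function('z')(h) = 0
U = Mul(I, Pow(7, Rational(1, 2))) (U = Pow(Add(-3, Add(-4, 0)), Rational(1, 2)) = Pow(Add(-3, -4), Rational(1, 2)) = Pow(-7, Rational(1, 2)) = Mul(I, Pow(7, Rational(1, 2))) ≈ Mul(2.6458, I))
Function('w')(Y, d) = Add(21, Y) (Function('w')(Y, d) = Add(Y, Add(9, Mul(2, 6))) = Add(Y, Add(9, 12)) = Add(Y, 21) = Add(21, Y))
Mul(Function('w')(U, -5), Function('z')(14)) = Mul(Add(21, Mul(I, Pow(7, Rational(1, 2)))), 0) = 0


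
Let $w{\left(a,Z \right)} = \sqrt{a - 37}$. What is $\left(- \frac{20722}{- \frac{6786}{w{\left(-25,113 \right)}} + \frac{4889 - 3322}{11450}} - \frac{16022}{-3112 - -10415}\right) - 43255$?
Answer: $\frac{- 12272950713856950 \sqrt{62} + 69061393572299 i}{7303 \left(- 48577 i + 38849850 \sqrt{62}\right)} \approx -43257.0 + 24.044 i$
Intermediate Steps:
$w{\left(a,Z \right)} = \sqrt{-37 + a}$
$\left(- \frac{20722}{- \frac{6786}{w{\left(-25,113 \right)}} + \frac{4889 - 3322}{11450}} - \frac{16022}{-3112 - -10415}\right) - 43255 = \left(- \frac{20722}{- \frac{6786}{\sqrt{-37 - 25}} + \frac{4889 - 3322}{11450}} - \frac{16022}{-3112 - -10415}\right) - 43255 = \left(- \frac{20722}{- \frac{6786}{\sqrt{-62}} + 1567 \cdot \frac{1}{11450}} - \frac{16022}{-3112 + 10415}\right) - 43255 = \left(- \frac{20722}{- \frac{6786}{i \sqrt{62}} + \frac{1567}{11450}} - \frac{16022}{7303}\right) - 43255 = \left(- \frac{20722}{- 6786 \left(- \frac{i \sqrt{62}}{62}\right) + \frac{1567}{11450}} - \frac{16022}{7303}\right) - 43255 = \left(- \frac{20722}{\frac{3393 i \sqrt{62}}{31} + \frac{1567}{11450}} - \frac{16022}{7303}\right) - 43255 = \left(- \frac{20722}{\frac{1567}{11450} + \frac{3393 i \sqrt{62}}{31}} - \frac{16022}{7303}\right) - 43255 = \left(- \frac{16022}{7303} - \frac{20722}{\frac{1567}{11450} + \frac{3393 i \sqrt{62}}{31}}\right) - 43255 = - \frac{315907287}{7303} - \frac{20722}{\frac{1567}{11450} + \frac{3393 i \sqrt{62}}{31}}$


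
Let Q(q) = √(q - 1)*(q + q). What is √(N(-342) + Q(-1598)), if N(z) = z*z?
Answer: 2*√(29241 - 799*I*√1599) ≈ 380.93 - 167.75*I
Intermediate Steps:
Q(q) = 2*q*√(-1 + q) (Q(q) = √(-1 + q)*(2*q) = 2*q*√(-1 + q))
N(z) = z²
√(N(-342) + Q(-1598)) = √((-342)² + 2*(-1598)*√(-1 - 1598)) = √(116964 + 2*(-1598)*√(-1599)) = √(116964 + 2*(-1598)*(I*√1599)) = √(116964 - 3196*I*√1599)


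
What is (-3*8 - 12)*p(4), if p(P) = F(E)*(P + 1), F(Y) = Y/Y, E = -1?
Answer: -180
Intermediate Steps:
F(Y) = 1
p(P) = 1 + P (p(P) = 1*(P + 1) = 1*(1 + P) = 1 + P)
(-3*8 - 12)*p(4) = (-3*8 - 12)*(1 + 4) = (-24 - 12)*5 = -36*5 = -180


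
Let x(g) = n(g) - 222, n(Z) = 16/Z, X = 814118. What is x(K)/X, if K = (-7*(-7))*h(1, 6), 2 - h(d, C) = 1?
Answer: -5431/19945891 ≈ -0.00027229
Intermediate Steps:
h(d, C) = 1 (h(d, C) = 2 - 1*1 = 2 - 1 = 1)
K = 49 (K = -7*(-7)*1 = 49*1 = 49)
x(g) = -222 + 16/g (x(g) = 16/g - 222 = -222 + 16/g)
x(K)/X = (-222 + 16/49)/814118 = (-222 + 16*(1/49))*(1/814118) = (-222 + 16/49)*(1/814118) = -10862/49*1/814118 = -5431/19945891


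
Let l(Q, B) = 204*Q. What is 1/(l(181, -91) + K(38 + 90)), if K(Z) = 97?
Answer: 1/37021 ≈ 2.7012e-5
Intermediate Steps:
1/(l(181, -91) + K(38 + 90)) = 1/(204*181 + 97) = 1/(36924 + 97) = 1/37021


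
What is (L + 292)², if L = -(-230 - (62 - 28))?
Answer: 309136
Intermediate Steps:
L = 264 (L = -(-230 - 1*34) = -(-230 - 34) = -1*(-264) = 264)
(L + 292)² = (264 + 292)² = 556² = 309136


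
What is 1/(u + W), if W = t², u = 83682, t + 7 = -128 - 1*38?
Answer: 1/113611 ≈ 8.8020e-6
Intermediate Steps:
t = -173 (t = -7 + (-128 - 1*38) = -7 + (-128 - 38) = -7 - 166 = -173)
W = 29929 (W = (-173)² = 29929)
1/(u + W) = 1/(83682 + 29929) = 1/113611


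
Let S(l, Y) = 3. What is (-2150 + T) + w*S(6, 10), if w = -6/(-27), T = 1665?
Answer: -1453/3 ≈ -484.33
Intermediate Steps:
w = 2/9 (w = -6*(-1/27) = 2/9 ≈ 0.22222)
(-2150 + T) + w*S(6, 10) = (-2150 + 1665) + (2/9)*3 = -485 + ⅔ = -1453/3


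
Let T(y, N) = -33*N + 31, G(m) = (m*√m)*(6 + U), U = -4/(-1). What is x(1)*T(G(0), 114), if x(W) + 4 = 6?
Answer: -7462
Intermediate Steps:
U = 4 (U = -4*(-1) = 4)
x(W) = 2 (x(W) = -4 + 6 = 2)
G(m) = 10*m^(3/2) (G(m) = (m*√m)*(6 + 4) = m^(3/2)*10 = 10*m^(3/2))
T(y, N) = 31 - 33*N
x(1)*T(G(0), 114) = 2*(31 - 33*114) = 2*(31 - 3762) = 2*(-3731) = -7462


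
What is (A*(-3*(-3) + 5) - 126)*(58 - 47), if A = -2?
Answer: -1694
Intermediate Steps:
(A*(-3*(-3) + 5) - 126)*(58 - 47) = (-2*(-3*(-3) + 5) - 126)*(58 - 47) = (-2*(9 + 5) - 126)*11 = (-2*14 - 126)*11 = (-28 - 126)*11 = -154*11 = -1694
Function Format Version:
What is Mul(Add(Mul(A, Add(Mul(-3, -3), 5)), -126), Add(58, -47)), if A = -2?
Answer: -1694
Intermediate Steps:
Mul(Add(Mul(A, Add(Mul(-3, -3), 5)), -126), Add(58, -47)) = Mul(Add(Mul(-2, Add(Mul(-3, -3), 5)), -126), Add(58, -47)) = Mul(Add(Mul(-2, Add(9, 5)), -126), 11) = Mul(Add(Mul(-2, 14), -126), 11) = Mul(Add(-28, -126), 11) = Mul(-154, 11) = -1694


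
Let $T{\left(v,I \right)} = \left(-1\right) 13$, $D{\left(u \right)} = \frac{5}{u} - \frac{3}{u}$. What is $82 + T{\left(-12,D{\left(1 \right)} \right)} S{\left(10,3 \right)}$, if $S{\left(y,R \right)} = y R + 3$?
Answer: $-347$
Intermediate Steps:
$S{\left(y,R \right)} = 3 + R y$ ($S{\left(y,R \right)} = R y + 3 = 3 + R y$)
$D{\left(u \right)} = \frac{2}{u}$
$T{\left(v,I \right)} = -13$
$82 + T{\left(-12,D{\left(1 \right)} \right)} S{\left(10,3 \right)} = 82 - 13 \left(3 + 3 \cdot 10\right) = 82 - 13 \left(3 + 30\right) = 82 - 429 = -347$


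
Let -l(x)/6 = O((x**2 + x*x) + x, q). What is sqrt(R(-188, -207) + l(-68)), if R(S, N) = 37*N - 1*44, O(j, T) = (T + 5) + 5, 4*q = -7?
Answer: I*sqrt(31010)/2 ≈ 88.048*I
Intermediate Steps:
q = -7/4 (q = (1/4)*(-7) = -7/4 ≈ -1.7500)
O(j, T) = 10 + T (O(j, T) = (5 + T) + 5 = 10 + T)
l(x) = -99/2 (l(x) = -6*(10 - 7/4) = -6*33/4 = -99/2)
R(S, N) = -44 + 37*N (R(S, N) = 37*N - 44 = -44 + 37*N)
sqrt(R(-188, -207) + l(-68)) = sqrt((-44 + 37*(-207)) - 99/2) = sqrt((-44 - 7659) - 99/2) = sqrt(-7703 - 99/2) = sqrt(-15505/2) = I*sqrt(31010)/2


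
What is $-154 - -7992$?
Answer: $7838$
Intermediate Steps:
$-154 - -7992 = -154 + 7992 = 7838$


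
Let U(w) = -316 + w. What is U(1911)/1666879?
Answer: 1595/1666879 ≈ 0.00095688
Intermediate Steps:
U(1911)/1666879 = (-316 + 1911)/1666879 = 1595*(1/1666879) = 1595/1666879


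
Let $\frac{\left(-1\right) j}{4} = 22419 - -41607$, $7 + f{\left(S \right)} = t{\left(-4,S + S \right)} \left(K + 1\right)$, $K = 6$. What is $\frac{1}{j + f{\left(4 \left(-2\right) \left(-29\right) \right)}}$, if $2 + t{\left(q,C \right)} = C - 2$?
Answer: $- \frac{1}{252891} \approx -3.9543 \cdot 10^{-6}$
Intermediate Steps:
$t{\left(q,C \right)} = -4 + C$ ($t{\left(q,C \right)} = -2 + \left(C - 2\right) = -2 + \left(-2 + C\right) = -4 + C$)
$f{\left(S \right)} = -35 + 14 S$ ($f{\left(S \right)} = -7 + \left(-4 + \left(S + S\right)\right) \left(6 + 1\right) = -7 + \left(-4 + 2 S\right) 7 = -7 + \left(-28 + 14 S\right) = -35 + 14 S$)
$j = -256104$ ($j = - 4 \left(22419 - -41607\right) = - 4 \left(22419 + 41607\right) = \left(-4\right) 64026 = -256104$)
$\frac{1}{j + f{\left(4 \left(-2\right) \left(-29\right) \right)}} = \frac{1}{-256104 - \left(35 - 14 \cdot 4 \left(-2\right) \left(-29\right)\right)} = \frac{1}{-256104 - \left(35 - 14 \left(\left(-8\right) \left(-29\right)\right)\right)} = \frac{1}{-256104 + \left(-35 + 14 \cdot 232\right)} = \frac{1}{-256104 + \left(-35 + 3248\right)} = \frac{1}{-256104 + 3213} = \frac{1}{-252891} = - \frac{1}{252891}$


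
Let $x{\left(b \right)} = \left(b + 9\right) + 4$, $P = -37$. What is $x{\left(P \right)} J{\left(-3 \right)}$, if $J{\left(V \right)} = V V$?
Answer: $-216$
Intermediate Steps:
$J{\left(V \right)} = V^{2}$
$x{\left(b \right)} = 13 + b$ ($x{\left(b \right)} = \left(9 + b\right) + 4 = 13 + b$)
$x{\left(P \right)} J{\left(-3 \right)} = \left(13 - 37\right) \left(-3\right)^{2} = \left(-24\right) 9 = -216$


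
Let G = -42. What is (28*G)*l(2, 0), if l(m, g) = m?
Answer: -2352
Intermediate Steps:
(28*G)*l(2, 0) = (28*(-42))*2 = -1176*2 = -2352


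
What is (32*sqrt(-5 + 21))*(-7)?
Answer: -896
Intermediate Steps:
(32*sqrt(-5 + 21))*(-7) = (32*sqrt(16))*(-7) = (32*4)*(-7) = 128*(-7) = -896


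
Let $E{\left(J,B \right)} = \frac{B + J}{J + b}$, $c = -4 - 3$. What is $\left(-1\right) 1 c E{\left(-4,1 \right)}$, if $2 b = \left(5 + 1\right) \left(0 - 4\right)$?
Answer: $\frac{21}{16} \approx 1.3125$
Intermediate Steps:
$b = -12$ ($b = \frac{\left(5 + 1\right) \left(0 - 4\right)}{2} = \frac{6 \left(-4\right)}{2} = \frac{1}{2} \left(-24\right) = -12$)
$c = -7$ ($c = -4 - 3 = -7$)
$E{\left(J,B \right)} = \frac{B + J}{-12 + J}$ ($E{\left(J,B \right)} = \frac{B + J}{J - 12} = \frac{B + J}{-12 + J}$)
$\left(-1\right) 1 c E{\left(-4,1 \right)} = \left(-1\right) 1 \left(-7\right) \frac{1 - 4}{-12 - 4} = \left(-1\right) \left(-7\right) \frac{1}{-16} \left(-3\right) = 7 \left(\left(- \frac{1}{16}\right) \left(-3\right)\right) = 7 \cdot \frac{3}{16} = \frac{21}{16}$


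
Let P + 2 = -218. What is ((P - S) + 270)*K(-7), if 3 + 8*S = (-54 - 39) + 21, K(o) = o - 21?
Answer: -3325/2 ≈ -1662.5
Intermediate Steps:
P = -220 (P = -2 - 218 = -220)
K(o) = -21 + o
S = -75/8 (S = -3/8 + ((-54 - 39) + 21)/8 = -3/8 + (-93 + 21)/8 = -3/8 + (⅛)*(-72) = -3/8 - 9 = -75/8 ≈ -9.3750)
((P - S) + 270)*K(-7) = ((-220 - 1*(-75/8)) + 270)*(-21 - 7) = ((-220 + 75/8) + 270)*(-28) = (-1685/8 + 270)*(-28) = (475/8)*(-28) = -3325/2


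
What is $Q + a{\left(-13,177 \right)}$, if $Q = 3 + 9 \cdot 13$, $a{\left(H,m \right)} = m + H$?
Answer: $284$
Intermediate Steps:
$a{\left(H,m \right)} = H + m$
$Q = 120$ ($Q = 3 + 117 = 120$)
$Q + a{\left(-13,177 \right)} = 120 + \left(-13 + 177\right) = 120 + 164 = 284$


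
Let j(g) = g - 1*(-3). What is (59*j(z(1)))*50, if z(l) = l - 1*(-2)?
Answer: 17700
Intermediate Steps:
z(l) = 2 + l (z(l) = l + 2 = 2 + l)
j(g) = 3 + g (j(g) = g + 3 = 3 + g)
(59*j(z(1)))*50 = (59*(3 + (2 + 1)))*50 = (59*(3 + 3))*50 = (59*6)*50 = 354*50 = 17700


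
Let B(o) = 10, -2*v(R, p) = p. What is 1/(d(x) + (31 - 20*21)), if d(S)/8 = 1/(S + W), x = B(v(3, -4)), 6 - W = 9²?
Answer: -65/25293 ≈ -0.0025699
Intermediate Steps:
v(R, p) = -p/2
W = -75 (W = 6 - 1*9² = 6 - 1*81 = 6 - 81 = -75)
x = 10
d(S) = 8/(-75 + S) (d(S) = 8/(S - 75) = 8/(-75 + S))
1/(d(x) + (31 - 20*21)) = 1/(8/(-75 + 10) + (31 - 20*21)) = 1/(8/(-65) + (31 - 420)) = 1/(8*(-1/65) - 389) = 1/(-8/65 - 389) = 1/(-25293/65) = -65/25293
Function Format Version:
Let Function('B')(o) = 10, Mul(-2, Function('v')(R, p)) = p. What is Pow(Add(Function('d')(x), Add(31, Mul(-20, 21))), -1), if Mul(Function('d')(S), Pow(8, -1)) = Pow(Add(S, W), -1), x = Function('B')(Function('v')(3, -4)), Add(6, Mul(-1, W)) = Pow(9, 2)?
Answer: Rational(-65, 25293) ≈ -0.0025699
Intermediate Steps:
Function('v')(R, p) = Mul(Rational(-1, 2), p)
W = -75 (W = Add(6, Mul(-1, Pow(9, 2))) = Add(6, Mul(-1, 81)) = Add(6, -81) = -75)
x = 10
Function('d')(S) = Mul(8, Pow(Add(-75, S), -1)) (Function('d')(S) = Mul(8, Pow(Add(S, -75), -1)) = Mul(8, Pow(Add(-75, S), -1)))
Pow(Add(Function('d')(x), Add(31, Mul(-20, 21))), -1) = Pow(Add(Mul(8, Pow(Add(-75, 10), -1)), Add(31, Mul(-20, 21))), -1) = Pow(Add(Mul(8, Pow(-65, -1)), Add(31, -420)), -1) = Pow(Add(Mul(8, Rational(-1, 65)), -389), -1) = Pow(Add(Rational(-8, 65), -389), -1) = Pow(Rational(-25293, 65), -1) = Rational(-65, 25293)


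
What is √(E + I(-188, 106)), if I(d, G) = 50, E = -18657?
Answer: I*√18607 ≈ 136.41*I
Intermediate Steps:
√(E + I(-188, 106)) = √(-18657 + 50) = √(-18607) = I*√18607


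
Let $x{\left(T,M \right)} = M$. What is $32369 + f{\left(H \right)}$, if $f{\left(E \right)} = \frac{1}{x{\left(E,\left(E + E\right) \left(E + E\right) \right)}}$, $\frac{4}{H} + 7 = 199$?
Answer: $32945$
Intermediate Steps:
$H = \frac{1}{48}$ ($H = \frac{4}{-7 + 199} = \frac{4}{192} = 4 \cdot \frac{1}{192} = \frac{1}{48} \approx 0.020833$)
$f{\left(E \right)} = \frac{1}{4 E^{2}}$ ($f{\left(E \right)} = \frac{1}{\left(E + E\right) \left(E + E\right)} = \frac{1}{2 E 2 E} = \frac{1}{4 E^{2}}$)
$32369 + f{\left(H \right)} = 32369 + \frac{\frac{1}{(\frac{1}{48})^{2}}}{4} = 32369 + \frac{1}{4} \cdot 2304 = 32369 + 576 = 32945$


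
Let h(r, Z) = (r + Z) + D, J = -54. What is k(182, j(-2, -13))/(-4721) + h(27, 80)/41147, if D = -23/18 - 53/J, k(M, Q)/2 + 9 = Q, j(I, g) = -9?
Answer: 53596085/5244884649 ≈ 0.010219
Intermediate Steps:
k(M, Q) = -18 + 2*Q
D = -8/27 (D = -23/18 - 53/(-54) = -23*1/18 - 53*(-1/54) = -23/18 + 53/54 = -8/27 ≈ -0.29630)
h(r, Z) = -8/27 + Z + r (h(r, Z) = (r + Z) - 8/27 = (Z + r) - 8/27 = -8/27 + Z + r)
k(182, j(-2, -13))/(-4721) + h(27, 80)/41147 = (-18 + 2*(-9))/(-4721) + (-8/27 + 80 + 27)/41147 = (-18 - 18)*(-1/4721) + (2881/27)*(1/41147) = -36*(-1/4721) + 2881/1110969 = 36/4721 + 2881/1110969 = 53596085/5244884649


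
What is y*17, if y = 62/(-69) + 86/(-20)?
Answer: -60979/690 ≈ -88.375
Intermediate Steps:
y = -3587/690 (y = 62*(-1/69) + 86*(-1/20) = -62/69 - 43/10 = -3587/690 ≈ -5.1985)
y*17 = -3587/690*17 = -60979/690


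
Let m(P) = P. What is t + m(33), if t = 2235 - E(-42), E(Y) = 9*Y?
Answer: 2646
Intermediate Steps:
t = 2613 (t = 2235 - 9*(-42) = 2235 - 1*(-378) = 2235 + 378 = 2613)
t + m(33) = 2613 + 33 = 2646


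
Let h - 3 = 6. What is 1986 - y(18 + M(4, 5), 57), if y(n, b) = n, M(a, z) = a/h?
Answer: 17708/9 ≈ 1967.6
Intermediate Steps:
h = 9 (h = 3 + 6 = 9)
M(a, z) = a/9
1986 - y(18 + M(4, 5), 57) = 1986 - (18 + (1/9)*4) = 1986 - (18 + 4/9) = 1986 - 1*166/9 = 1986 - 166/9 = 17708/9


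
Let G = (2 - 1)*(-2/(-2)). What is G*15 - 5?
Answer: 10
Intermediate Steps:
G = 1 (G = 1*(-2*(-½)) = 1*1 = 1)
G*15 - 5 = 1*15 - 5 = 15 - 5 = 10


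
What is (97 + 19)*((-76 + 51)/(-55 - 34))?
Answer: 2900/89 ≈ 32.584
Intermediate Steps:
(97 + 19)*((-76 + 51)/(-55 - 34)) = 116*(-25/(-89)) = 116*(-25*(-1/89)) = 116*(25/89) = 2900/89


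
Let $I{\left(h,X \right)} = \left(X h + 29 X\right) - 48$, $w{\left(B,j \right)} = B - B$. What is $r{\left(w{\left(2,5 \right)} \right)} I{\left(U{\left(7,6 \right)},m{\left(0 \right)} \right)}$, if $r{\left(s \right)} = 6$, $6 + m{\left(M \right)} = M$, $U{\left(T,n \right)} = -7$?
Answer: $-1080$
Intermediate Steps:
$m{\left(M \right)} = -6 + M$
$w{\left(B,j \right)} = 0$
$I{\left(h,X \right)} = -48 + 29 X + X h$ ($I{\left(h,X \right)} = \left(29 X + X h\right) - 48 = -48 + 29 X + X h$)
$r{\left(w{\left(2,5 \right)} \right)} I{\left(U{\left(7,6 \right)},m{\left(0 \right)} \right)} = 6 \left(-48 + 29 \left(-6 + 0\right) + \left(-6 + 0\right) \left(-7\right)\right) = 6 \left(-48 + 29 \left(-6\right) - -42\right) = 6 \left(-48 - 174 + 42\right) = 6 \left(-180\right) = -1080$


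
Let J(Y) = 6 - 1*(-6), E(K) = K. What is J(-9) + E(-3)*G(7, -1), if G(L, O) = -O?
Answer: 9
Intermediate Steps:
J(Y) = 12 (J(Y) = 6 + 6 = 12)
J(-9) + E(-3)*G(7, -1) = 12 - (-3)*(-1) = 12 - 3*1 = 12 - 3 = 9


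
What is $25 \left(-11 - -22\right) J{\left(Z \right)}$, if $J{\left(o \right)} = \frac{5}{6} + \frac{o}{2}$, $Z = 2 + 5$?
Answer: $\frac{3575}{3} \approx 1191.7$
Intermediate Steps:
$Z = 7$
$J{\left(o \right)} = \frac{5}{6} + \frac{o}{2}$ ($J{\left(o \right)} = 5 \cdot \frac{1}{6} + o \frac{1}{2} = \frac{5}{6} + \frac{o}{2}$)
$25 \left(-11 - -22\right) J{\left(Z \right)} = 25 \left(-11 - -22\right) \left(\frac{5}{6} + \frac{1}{2} \cdot 7\right) = 25 \left(-11 + 22\right) \left(\frac{5}{6} + \frac{7}{2}\right) = 25 \cdot 11 \cdot \frac{13}{3} = 275 \cdot \frac{13}{3} = \frac{3575}{3}$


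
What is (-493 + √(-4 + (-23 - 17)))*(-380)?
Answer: 187340 - 760*I*√11 ≈ 1.8734e+5 - 2520.6*I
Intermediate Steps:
(-493 + √(-4 + (-23 - 17)))*(-380) = (-493 + √(-4 - 40))*(-380) = (-493 + √(-44))*(-380) = (-493 + 2*I*√11)*(-380) = 187340 - 760*I*√11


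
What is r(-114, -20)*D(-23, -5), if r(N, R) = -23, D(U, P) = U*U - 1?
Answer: -12144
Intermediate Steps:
D(U, P) = -1 + U² (D(U, P) = U² - 1 = -1 + U²)
r(-114, -20)*D(-23, -5) = -23*(-1 + (-23)²) = -23*(-1 + 529) = -23*528 = -12144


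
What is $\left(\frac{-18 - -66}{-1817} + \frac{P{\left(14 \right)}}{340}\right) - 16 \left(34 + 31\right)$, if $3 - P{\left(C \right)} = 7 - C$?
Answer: $- \frac{64248935}{61778} \approx -1040.0$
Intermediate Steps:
$P{\left(C \right)} = -4 + C$ ($P{\left(C \right)} = 3 - \left(7 - C\right) = 3 + \left(-7 + C\right) = -4 + C$)
$\left(\frac{-18 - -66}{-1817} + \frac{P{\left(14 \right)}}{340}\right) - 16 \left(34 + 31\right) = \left(\frac{-18 - -66}{-1817} + \frac{-4 + 14}{340}\right) - 16 \left(34 + 31\right) = \left(\left(-18 + 66\right) \left(- \frac{1}{1817}\right) + 10 \cdot \frac{1}{340}\right) - 16 \cdot 65 = \left(48 \left(- \frac{1}{1817}\right) + \frac{1}{34}\right) - 1040 = \left(- \frac{48}{1817} + \frac{1}{34}\right) - 1040 = \frac{185}{61778} - 1040 = - \frac{64248935}{61778}$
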